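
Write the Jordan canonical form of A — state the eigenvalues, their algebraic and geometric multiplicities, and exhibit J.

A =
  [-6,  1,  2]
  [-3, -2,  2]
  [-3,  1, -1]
J_2(-3) ⊕ J_1(-3)

The characteristic polynomial is
  det(x·I − A) = x^3 + 9*x^2 + 27*x + 27 = (x + 3)^3

Eigenvalues and multiplicities (the geometric multiplicity of λ is n − rank(A − λI), which equals the number of Jordan blocks for λ):
  λ = -3: algebraic multiplicity = 3, geometric multiplicity = 2

Determining the block sizes for each eigenvalue:
  λ = -3: 2 blocks summing to 3 forces exactly one block of size 2 and the rest size 1 → block sizes [2, 1]

Assembling the blocks gives a Jordan form
J =
  [-3,  1,  0]
  [ 0, -3,  0]
  [ 0,  0, -3]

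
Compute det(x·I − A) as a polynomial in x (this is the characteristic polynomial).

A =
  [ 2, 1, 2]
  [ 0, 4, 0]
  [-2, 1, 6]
x^3 - 12*x^2 + 48*x - 64

Expanding det(x·I − A) (e.g. by cofactor expansion or by noting that A is similar to its Jordan form J, which has the same characteristic polynomial as A) gives
  χ_A(x) = x^3 - 12*x^2 + 48*x - 64
which factors as (x - 4)^3. The eigenvalues (with algebraic multiplicities) are λ = 4 with multiplicity 3.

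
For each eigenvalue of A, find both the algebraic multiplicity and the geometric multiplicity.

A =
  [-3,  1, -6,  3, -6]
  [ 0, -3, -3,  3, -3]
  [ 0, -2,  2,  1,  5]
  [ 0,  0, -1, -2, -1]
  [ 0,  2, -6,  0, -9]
λ = -3: alg = 5, geom = 3

Step 1 — factor the characteristic polynomial to read off the algebraic multiplicities:
  χ_A(x) = (x + 3)^5

Step 2 — compute geometric multiplicities via the rank-nullity identity g(λ) = n − rank(A − λI):
  rank(A − (-3)·I) = 2, so dim ker(A − (-3)·I) = n − 2 = 3

Summary:
  λ = -3: algebraic multiplicity = 5, geometric multiplicity = 3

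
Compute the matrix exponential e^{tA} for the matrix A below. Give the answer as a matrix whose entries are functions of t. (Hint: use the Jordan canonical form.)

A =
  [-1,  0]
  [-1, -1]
e^{tA} =
  [exp(-t), 0]
  [-t*exp(-t), exp(-t)]

Strategy: write A = P · J · P⁻¹ where J is a Jordan canonical form, so e^{tA} = P · e^{tJ} · P⁻¹, and e^{tJ} can be computed block-by-block.

A has Jordan form
J =
  [-1,  1]
  [ 0, -1]
(up to reordering of blocks).

Per-block formulas:
  For a 2×2 Jordan block J_2(-1): exp(t · J_2(-1)) = e^(-1t)·(I + t·N), where N is the 2×2 nilpotent shift.

After assembling e^{tJ} and conjugating by P, we get:

e^{tA} =
  [exp(-t), 0]
  [-t*exp(-t), exp(-t)]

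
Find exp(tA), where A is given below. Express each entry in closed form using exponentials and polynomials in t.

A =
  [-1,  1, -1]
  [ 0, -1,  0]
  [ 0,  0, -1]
e^{tA} =
  [exp(-t), t*exp(-t), -t*exp(-t)]
  [0, exp(-t), 0]
  [0, 0, exp(-t)]

Strategy: write A = P · J · P⁻¹ where J is a Jordan canonical form, so e^{tA} = P · e^{tJ} · P⁻¹, and e^{tJ} can be computed block-by-block.

A has Jordan form
J =
  [-1,  1,  0]
  [ 0, -1,  0]
  [ 0,  0, -1]
(up to reordering of blocks).

Per-block formulas:
  For a 1×1 block at λ = -1: exp(t · [-1]) = [e^(-1t)].
  For a 2×2 Jordan block J_2(-1): exp(t · J_2(-1)) = e^(-1t)·(I + t·N), where N is the 2×2 nilpotent shift.

After assembling e^{tJ} and conjugating by P, we get:

e^{tA} =
  [exp(-t), t*exp(-t), -t*exp(-t)]
  [0, exp(-t), 0]
  [0, 0, exp(-t)]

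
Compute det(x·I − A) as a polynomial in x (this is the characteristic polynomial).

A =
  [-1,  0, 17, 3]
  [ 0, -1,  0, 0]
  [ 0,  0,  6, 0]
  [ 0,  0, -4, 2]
x^4 - 6*x^3 - 3*x^2 + 16*x + 12

Expanding det(x·I − A) (e.g. by cofactor expansion or by noting that A is similar to its Jordan form J, which has the same characteristic polynomial as A) gives
  χ_A(x) = x^4 - 6*x^3 - 3*x^2 + 16*x + 12
which factors as (x - 6)*(x - 2)*(x + 1)^2. The eigenvalues (with algebraic multiplicities) are λ = -1 with multiplicity 2, λ = 2 with multiplicity 1, λ = 6 with multiplicity 1.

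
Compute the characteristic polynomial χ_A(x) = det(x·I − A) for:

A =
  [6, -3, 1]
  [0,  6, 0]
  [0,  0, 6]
x^3 - 18*x^2 + 108*x - 216

Expanding det(x·I − A) (e.g. by cofactor expansion or by noting that A is similar to its Jordan form J, which has the same characteristic polynomial as A) gives
  χ_A(x) = x^3 - 18*x^2 + 108*x - 216
which factors as (x - 6)^3. The eigenvalues (with algebraic multiplicities) are λ = 6 with multiplicity 3.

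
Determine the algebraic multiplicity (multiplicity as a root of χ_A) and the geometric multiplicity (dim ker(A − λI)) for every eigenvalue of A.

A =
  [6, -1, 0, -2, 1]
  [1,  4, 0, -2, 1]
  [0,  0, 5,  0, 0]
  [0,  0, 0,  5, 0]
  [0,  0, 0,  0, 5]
λ = 5: alg = 5, geom = 4

Step 1 — factor the characteristic polynomial to read off the algebraic multiplicities:
  χ_A(x) = (x - 5)^5

Step 2 — compute geometric multiplicities via the rank-nullity identity g(λ) = n − rank(A − λI):
  rank(A − (5)·I) = 1, so dim ker(A − (5)·I) = n − 1 = 4

Summary:
  λ = 5: algebraic multiplicity = 5, geometric multiplicity = 4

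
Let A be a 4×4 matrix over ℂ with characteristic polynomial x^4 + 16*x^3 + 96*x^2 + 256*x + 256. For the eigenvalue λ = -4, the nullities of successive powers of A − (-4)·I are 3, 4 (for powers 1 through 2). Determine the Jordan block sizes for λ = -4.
Block sizes for λ = -4: [2, 1, 1]

From the dimensions of kernels of powers, the number of Jordan blocks of size at least j is d_j − d_{j−1} where d_j = dim ker(N^j) (with d_0 = 0). Computing the differences gives [3, 1].
The number of blocks of size exactly k is (#blocks of size ≥ k) − (#blocks of size ≥ k + 1), so the partition is: 2 block(s) of size 1, 1 block(s) of size 2.
In nonincreasing order the block sizes are [2, 1, 1].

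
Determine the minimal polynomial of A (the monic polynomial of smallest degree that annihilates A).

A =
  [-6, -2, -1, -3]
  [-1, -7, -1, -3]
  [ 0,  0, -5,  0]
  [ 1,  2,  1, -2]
x^2 + 10*x + 25

The characteristic polynomial is χ_A(x) = (x + 5)^4, so the eigenvalues are known. The minimal polynomial is
  m_A(x) = Π_λ (x − λ)^{k_λ}
where k_λ is the size of the *largest* Jordan block for λ (equivalently, the smallest k with (A − λI)^k v = 0 for every generalised eigenvector v of λ).

  λ = -5: largest Jordan block has size 2, contributing (x + 5)^2

So m_A(x) = (x + 5)^2 = x^2 + 10*x + 25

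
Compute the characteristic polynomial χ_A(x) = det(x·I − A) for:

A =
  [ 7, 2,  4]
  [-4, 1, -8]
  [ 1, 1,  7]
x^3 - 15*x^2 + 75*x - 125

Expanding det(x·I − A) (e.g. by cofactor expansion or by noting that A is similar to its Jordan form J, which has the same characteristic polynomial as A) gives
  χ_A(x) = x^3 - 15*x^2 + 75*x - 125
which factors as (x - 5)^3. The eigenvalues (with algebraic multiplicities) are λ = 5 with multiplicity 3.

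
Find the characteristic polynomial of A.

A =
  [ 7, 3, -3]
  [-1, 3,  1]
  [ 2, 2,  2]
x^3 - 12*x^2 + 48*x - 64

Expanding det(x·I − A) (e.g. by cofactor expansion or by noting that A is similar to its Jordan form J, which has the same characteristic polynomial as A) gives
  χ_A(x) = x^3 - 12*x^2 + 48*x - 64
which factors as (x - 4)^3. The eigenvalues (with algebraic multiplicities) are λ = 4 with multiplicity 3.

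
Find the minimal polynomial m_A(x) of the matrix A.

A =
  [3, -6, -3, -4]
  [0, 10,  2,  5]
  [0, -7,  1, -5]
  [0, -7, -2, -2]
x^3 - 9*x^2 + 27*x - 27

The characteristic polynomial is χ_A(x) = (x - 3)^4, so the eigenvalues are known. The minimal polynomial is
  m_A(x) = Π_λ (x − λ)^{k_λ}
where k_λ is the size of the *largest* Jordan block for λ (equivalently, the smallest k with (A − λI)^k v = 0 for every generalised eigenvector v of λ).

  λ = 3: largest Jordan block has size 3, contributing (x − 3)^3

So m_A(x) = (x - 3)^3 = x^3 - 9*x^2 + 27*x - 27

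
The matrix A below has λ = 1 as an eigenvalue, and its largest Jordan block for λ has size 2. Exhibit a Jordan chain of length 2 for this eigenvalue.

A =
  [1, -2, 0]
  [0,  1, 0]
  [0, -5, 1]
A Jordan chain for λ = 1 of length 2:
v_1 = (-2, 0, -5)ᵀ
v_2 = (0, 1, 0)ᵀ

Let N = A − (1)·I. We want v_2 with N^2 v_2 = 0 but N^1 v_2 ≠ 0; then v_{j-1} := N · v_j for j = 2, …, 2.

Pick v_2 = (0, 1, 0)ᵀ.
Then v_1 = N · v_2 = (-2, 0, -5)ᵀ.

Sanity check: (A − (1)·I) v_1 = (0, 0, 0)ᵀ = 0. ✓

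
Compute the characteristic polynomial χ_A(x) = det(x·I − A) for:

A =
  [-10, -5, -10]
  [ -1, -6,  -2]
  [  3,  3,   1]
x^3 + 15*x^2 + 75*x + 125

Expanding det(x·I − A) (e.g. by cofactor expansion or by noting that A is similar to its Jordan form J, which has the same characteristic polynomial as A) gives
  χ_A(x) = x^3 + 15*x^2 + 75*x + 125
which factors as (x + 5)^3. The eigenvalues (with algebraic multiplicities) are λ = -5 with multiplicity 3.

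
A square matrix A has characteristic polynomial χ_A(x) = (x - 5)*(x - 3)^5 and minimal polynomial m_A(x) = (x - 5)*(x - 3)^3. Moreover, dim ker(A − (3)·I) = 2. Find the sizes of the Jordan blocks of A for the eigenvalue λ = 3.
Block sizes for λ = 3: [3, 2]

Step 1 — from the characteristic polynomial, algebraic multiplicity of λ = 3 is 5. From dim ker(A − (3)·I) = 2, there are exactly 2 Jordan blocks for λ = 3.
Step 2 — from the minimal polynomial, the factor (x − 3)^3 tells us the largest block for λ = 3 has size 3.
Step 3 — with total size 5, 2 blocks, and largest block 3, the block sizes (in nonincreasing order) are [3, 2].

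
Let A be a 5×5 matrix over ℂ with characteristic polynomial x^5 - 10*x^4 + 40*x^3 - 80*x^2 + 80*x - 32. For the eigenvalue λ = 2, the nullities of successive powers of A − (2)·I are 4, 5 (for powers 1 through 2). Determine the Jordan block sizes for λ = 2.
Block sizes for λ = 2: [2, 1, 1, 1]

From the dimensions of kernels of powers, the number of Jordan blocks of size at least j is d_j − d_{j−1} where d_j = dim ker(N^j) (with d_0 = 0). Computing the differences gives [4, 1].
The number of blocks of size exactly k is (#blocks of size ≥ k) − (#blocks of size ≥ k + 1), so the partition is: 3 block(s) of size 1, 1 block(s) of size 2.
In nonincreasing order the block sizes are [2, 1, 1, 1].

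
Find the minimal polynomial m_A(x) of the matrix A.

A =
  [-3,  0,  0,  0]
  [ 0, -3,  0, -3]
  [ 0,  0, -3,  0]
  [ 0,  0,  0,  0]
x^2 + 3*x

The characteristic polynomial is χ_A(x) = x*(x + 3)^3, so the eigenvalues are known. The minimal polynomial is
  m_A(x) = Π_λ (x − λ)^{k_λ}
where k_λ is the size of the *largest* Jordan block for λ (equivalently, the smallest k with (A − λI)^k v = 0 for every generalised eigenvector v of λ).

  λ = -3: largest Jordan block has size 1, contributing (x + 3)
  λ = 0: largest Jordan block has size 1, contributing (x − 0)

So m_A(x) = x*(x + 3) = x^2 + 3*x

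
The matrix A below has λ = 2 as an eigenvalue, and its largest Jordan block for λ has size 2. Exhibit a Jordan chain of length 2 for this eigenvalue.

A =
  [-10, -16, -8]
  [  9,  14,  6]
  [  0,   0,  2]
A Jordan chain for λ = 2 of length 2:
v_1 = (-12, 9, 0)ᵀ
v_2 = (1, 0, 0)ᵀ

Let N = A − (2)·I. We want v_2 with N^2 v_2 = 0 but N^1 v_2 ≠ 0; then v_{j-1} := N · v_j for j = 2, …, 2.

Pick v_2 = (1, 0, 0)ᵀ.
Then v_1 = N · v_2 = (-12, 9, 0)ᵀ.

Sanity check: (A − (2)·I) v_1 = (0, 0, 0)ᵀ = 0. ✓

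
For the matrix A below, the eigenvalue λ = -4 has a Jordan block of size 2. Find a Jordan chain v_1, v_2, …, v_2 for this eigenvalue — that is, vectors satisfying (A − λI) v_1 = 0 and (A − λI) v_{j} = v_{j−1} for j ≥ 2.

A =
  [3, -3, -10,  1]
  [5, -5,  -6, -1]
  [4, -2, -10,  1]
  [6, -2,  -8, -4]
A Jordan chain for λ = -4 of length 2:
v_1 = (7, 5, 4, 6)ᵀ
v_2 = (1, 0, 0, 0)ᵀ

Let N = A − (-4)·I. We want v_2 with N^2 v_2 = 0 but N^1 v_2 ≠ 0; then v_{j-1} := N · v_j for j = 2, …, 2.

Pick v_2 = (1, 0, 0, 0)ᵀ.
Then v_1 = N · v_2 = (7, 5, 4, 6)ᵀ.

Sanity check: (A − (-4)·I) v_1 = (0, 0, 0, 0)ᵀ = 0. ✓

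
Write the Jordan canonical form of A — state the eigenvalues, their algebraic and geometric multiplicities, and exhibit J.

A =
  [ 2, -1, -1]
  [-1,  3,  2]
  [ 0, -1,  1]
J_3(2)

The characteristic polynomial is
  det(x·I − A) = x^3 - 6*x^2 + 12*x - 8 = (x - 2)^3

Eigenvalues and multiplicities (the geometric multiplicity of λ is n − rank(A − λI), which equals the number of Jordan blocks for λ):
  λ = 2: algebraic multiplicity = 3, geometric multiplicity = 1

Determining the block sizes for each eigenvalue:
  λ = 2: one block (gm = 1), so the single block has size am = 3 → block sizes [3]

Assembling the blocks gives a Jordan form
J =
  [2, 1, 0]
  [0, 2, 1]
  [0, 0, 2]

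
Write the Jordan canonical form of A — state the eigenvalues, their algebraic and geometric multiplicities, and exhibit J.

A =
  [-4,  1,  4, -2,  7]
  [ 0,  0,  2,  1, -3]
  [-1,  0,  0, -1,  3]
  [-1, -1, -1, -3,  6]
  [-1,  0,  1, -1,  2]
J_3(-1) ⊕ J_2(-1)

The characteristic polynomial is
  det(x·I − A) = x^5 + 5*x^4 + 10*x^3 + 10*x^2 + 5*x + 1 = (x + 1)^5

Eigenvalues and multiplicities (the geometric multiplicity of λ is n − rank(A − λI), which equals the number of Jordan blocks for λ):
  λ = -1: algebraic multiplicity = 5, geometric multiplicity = 2

Determining the block sizes for each eigenvalue:
  λ = -1: with am = 5 and gm = 2, the partition is not yet determined (e.g. several partitions of 5 into 2 parts exist). Let N = A − (-1)·I. Computing rank(N^1) = 3, rank(N^2) = 1, rank(N^3) = 0; the number of blocks of size ≥ j is rank(N^{j−1}) − rank(N^j), giving [2, 2, 1]. So we have 1 block(s) of size 3, 1 block(s) of size 2 → block sizes [3, 2]

Assembling the blocks gives a Jordan form
J =
  [-1,  1,  0,  0,  0]
  [ 0, -1,  1,  0,  0]
  [ 0,  0, -1,  0,  0]
  [ 0,  0,  0, -1,  1]
  [ 0,  0,  0,  0, -1]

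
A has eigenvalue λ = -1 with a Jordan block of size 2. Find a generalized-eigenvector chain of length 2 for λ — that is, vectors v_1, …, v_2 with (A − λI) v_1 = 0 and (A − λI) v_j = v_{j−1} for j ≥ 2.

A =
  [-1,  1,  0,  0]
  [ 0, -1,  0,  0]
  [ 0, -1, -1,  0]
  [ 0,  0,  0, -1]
A Jordan chain for λ = -1 of length 2:
v_1 = (1, 0, -1, 0)ᵀ
v_2 = (0, 1, 0, 0)ᵀ

Let N = A − (-1)·I. We want v_2 with N^2 v_2 = 0 but N^1 v_2 ≠ 0; then v_{j-1} := N · v_j for j = 2, …, 2.

Pick v_2 = (0, 1, 0, 0)ᵀ.
Then v_1 = N · v_2 = (1, 0, -1, 0)ᵀ.

Sanity check: (A − (-1)·I) v_1 = (0, 0, 0, 0)ᵀ = 0. ✓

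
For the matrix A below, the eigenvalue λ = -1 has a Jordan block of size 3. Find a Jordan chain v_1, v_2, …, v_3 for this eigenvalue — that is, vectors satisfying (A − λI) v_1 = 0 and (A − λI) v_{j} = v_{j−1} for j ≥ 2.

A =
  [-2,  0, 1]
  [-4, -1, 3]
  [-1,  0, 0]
A Jordan chain for λ = -1 of length 3:
v_1 = (0, 1, 0)ᵀ
v_2 = (-1, -4, -1)ᵀ
v_3 = (1, 0, 0)ᵀ

Let N = A − (-1)·I. We want v_3 with N^3 v_3 = 0 but N^2 v_3 ≠ 0; then v_{j-1} := N · v_j for j = 3, …, 2.

Pick v_3 = (1, 0, 0)ᵀ.
Then v_2 = N · v_3 = (-1, -4, -1)ᵀ.
Then v_1 = N · v_2 = (0, 1, 0)ᵀ.

Sanity check: (A − (-1)·I) v_1 = (0, 0, 0)ᵀ = 0. ✓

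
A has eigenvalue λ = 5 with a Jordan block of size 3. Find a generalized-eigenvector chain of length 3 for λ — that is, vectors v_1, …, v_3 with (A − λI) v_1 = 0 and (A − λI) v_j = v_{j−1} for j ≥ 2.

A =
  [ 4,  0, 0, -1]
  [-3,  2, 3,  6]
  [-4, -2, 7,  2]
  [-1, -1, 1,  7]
A Jordan chain for λ = 5 of length 3:
v_1 = (2, -6, 0, -2)ᵀ
v_2 = (-1, -3, -4, -1)ᵀ
v_3 = (1, 0, 0, 0)ᵀ

Let N = A − (5)·I. We want v_3 with N^3 v_3 = 0 but N^2 v_3 ≠ 0; then v_{j-1} := N · v_j for j = 3, …, 2.

Pick v_3 = (1, 0, 0, 0)ᵀ.
Then v_2 = N · v_3 = (-1, -3, -4, -1)ᵀ.
Then v_1 = N · v_2 = (2, -6, 0, -2)ᵀ.

Sanity check: (A − (5)·I) v_1 = (0, 0, 0, 0)ᵀ = 0. ✓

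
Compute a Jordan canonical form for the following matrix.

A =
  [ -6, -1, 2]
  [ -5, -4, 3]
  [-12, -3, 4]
J_3(-2)

The characteristic polynomial is
  det(x·I − A) = x^3 + 6*x^2 + 12*x + 8 = (x + 2)^3

Eigenvalues and multiplicities (the geometric multiplicity of λ is n − rank(A − λI), which equals the number of Jordan blocks for λ):
  λ = -2: algebraic multiplicity = 3, geometric multiplicity = 1

Determining the block sizes for each eigenvalue:
  λ = -2: one block (gm = 1), so the single block has size am = 3 → block sizes [3]

Assembling the blocks gives a Jordan form
J =
  [-2,  1,  0]
  [ 0, -2,  1]
  [ 0,  0, -2]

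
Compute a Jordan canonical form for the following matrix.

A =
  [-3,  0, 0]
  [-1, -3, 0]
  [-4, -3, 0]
J_2(-3) ⊕ J_1(0)

The characteristic polynomial is
  det(x·I − A) = x^3 + 6*x^2 + 9*x = x*(x + 3)^2

Eigenvalues and multiplicities (the geometric multiplicity of λ is n − rank(A − λI), which equals the number of Jordan blocks for λ):
  λ = -3: algebraic multiplicity = 2, geometric multiplicity = 1
  λ = 0: algebraic multiplicity = 1, geometric multiplicity = 1

Determining the block sizes for each eigenvalue:
  λ = -3: one block (gm = 1), so the single block has size am = 2 → block sizes [2]
  λ = 0: one block (gm = 1), so the single block has size am = 1 → block sizes [1]

Assembling the blocks gives a Jordan form
J =
  [-3,  1, 0]
  [ 0, -3, 0]
  [ 0,  0, 0]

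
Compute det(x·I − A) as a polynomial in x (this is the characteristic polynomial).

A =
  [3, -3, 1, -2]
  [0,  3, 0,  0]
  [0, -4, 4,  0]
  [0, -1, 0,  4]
x^4 - 14*x^3 + 73*x^2 - 168*x + 144

Expanding det(x·I − A) (e.g. by cofactor expansion or by noting that A is similar to its Jordan form J, which has the same characteristic polynomial as A) gives
  χ_A(x) = x^4 - 14*x^3 + 73*x^2 - 168*x + 144
which factors as (x - 4)^2*(x - 3)^2. The eigenvalues (with algebraic multiplicities) are λ = 3 with multiplicity 2, λ = 4 with multiplicity 2.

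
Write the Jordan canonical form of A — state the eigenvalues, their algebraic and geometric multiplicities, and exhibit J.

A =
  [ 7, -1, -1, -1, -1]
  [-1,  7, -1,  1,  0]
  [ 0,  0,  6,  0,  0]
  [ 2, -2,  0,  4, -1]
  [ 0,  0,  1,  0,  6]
J_3(6) ⊕ J_2(6)

The characteristic polynomial is
  det(x·I − A) = x^5 - 30*x^4 + 360*x^3 - 2160*x^2 + 6480*x - 7776 = (x - 6)^5

Eigenvalues and multiplicities (the geometric multiplicity of λ is n − rank(A − λI), which equals the number of Jordan blocks for λ):
  λ = 6: algebraic multiplicity = 5, geometric multiplicity = 2

Determining the block sizes for each eigenvalue:
  λ = 6: with am = 5 and gm = 2, the partition is not yet determined (e.g. several partitions of 5 into 2 parts exist). Let N = A − (6)·I. Computing rank(N^1) = 3, rank(N^2) = 1, rank(N^3) = 0; the number of blocks of size ≥ j is rank(N^{j−1}) − rank(N^j), giving [2, 2, 1]. So we have 1 block(s) of size 3, 1 block(s) of size 2 → block sizes [3, 2]

Assembling the blocks gives a Jordan form
J =
  [6, 1, 0, 0, 0]
  [0, 6, 1, 0, 0]
  [0, 0, 6, 0, 0]
  [0, 0, 0, 6, 1]
  [0, 0, 0, 0, 6]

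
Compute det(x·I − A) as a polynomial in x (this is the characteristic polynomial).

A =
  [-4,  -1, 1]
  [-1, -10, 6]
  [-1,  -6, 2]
x^3 + 12*x^2 + 48*x + 64

Expanding det(x·I − A) (e.g. by cofactor expansion or by noting that A is similar to its Jordan form J, which has the same characteristic polynomial as A) gives
  χ_A(x) = x^3 + 12*x^2 + 48*x + 64
which factors as (x + 4)^3. The eigenvalues (with algebraic multiplicities) are λ = -4 with multiplicity 3.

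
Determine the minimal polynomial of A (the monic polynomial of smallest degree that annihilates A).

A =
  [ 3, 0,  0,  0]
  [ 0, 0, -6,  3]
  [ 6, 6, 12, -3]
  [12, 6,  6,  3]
x^2 - 9*x + 18

The characteristic polynomial is χ_A(x) = (x - 6)^2*(x - 3)^2, so the eigenvalues are known. The minimal polynomial is
  m_A(x) = Π_λ (x − λ)^{k_λ}
where k_λ is the size of the *largest* Jordan block for λ (equivalently, the smallest k with (A − λI)^k v = 0 for every generalised eigenvector v of λ).

  λ = 3: largest Jordan block has size 1, contributing (x − 3)
  λ = 6: largest Jordan block has size 1, contributing (x − 6)

So m_A(x) = (x - 6)*(x - 3) = x^2 - 9*x + 18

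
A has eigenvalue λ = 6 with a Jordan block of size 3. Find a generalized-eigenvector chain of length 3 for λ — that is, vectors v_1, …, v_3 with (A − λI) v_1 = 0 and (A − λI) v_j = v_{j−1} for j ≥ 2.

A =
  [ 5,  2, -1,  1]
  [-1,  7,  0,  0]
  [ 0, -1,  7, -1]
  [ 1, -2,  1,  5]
A Jordan chain for λ = 6 of length 3:
v_1 = (-1, -1, 0, 1)ᵀ
v_2 = (2, 1, -1, -2)ᵀ
v_3 = (0, 1, 0, 0)ᵀ

Let N = A − (6)·I. We want v_3 with N^3 v_3 = 0 but N^2 v_3 ≠ 0; then v_{j-1} := N · v_j for j = 3, …, 2.

Pick v_3 = (0, 1, 0, 0)ᵀ.
Then v_2 = N · v_3 = (2, 1, -1, -2)ᵀ.
Then v_1 = N · v_2 = (-1, -1, 0, 1)ᵀ.

Sanity check: (A − (6)·I) v_1 = (0, 0, 0, 0)ᵀ = 0. ✓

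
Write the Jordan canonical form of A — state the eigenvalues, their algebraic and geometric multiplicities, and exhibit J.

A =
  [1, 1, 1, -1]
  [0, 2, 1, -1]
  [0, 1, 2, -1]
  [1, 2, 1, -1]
J_3(1) ⊕ J_1(1)

The characteristic polynomial is
  det(x·I − A) = x^4 - 4*x^3 + 6*x^2 - 4*x + 1 = (x - 1)^4

Eigenvalues and multiplicities (the geometric multiplicity of λ is n − rank(A − λI), which equals the number of Jordan blocks for λ):
  λ = 1: algebraic multiplicity = 4, geometric multiplicity = 2

Determining the block sizes for each eigenvalue:
  λ = 1: with am = 4 and gm = 2, the partition is not yet determined (e.g. several partitions of 4 into 2 parts exist). Let N = A − (1)·I. Computing rank(N^1) = 2, rank(N^2) = 1, rank(N^3) = 0; the number of blocks of size ≥ j is rank(N^{j−1}) − rank(N^j), giving [2, 1, 1]. So we have 1 block(s) of size 3, 1 block(s) of size 1 → block sizes [3, 1]

Assembling the blocks gives a Jordan form
J =
  [1, 1, 0, 0]
  [0, 1, 1, 0]
  [0, 0, 1, 0]
  [0, 0, 0, 1]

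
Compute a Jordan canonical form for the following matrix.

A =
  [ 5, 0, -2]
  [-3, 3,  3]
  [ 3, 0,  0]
J_1(2) ⊕ J_1(3) ⊕ J_1(3)

The characteristic polynomial is
  det(x·I − A) = x^3 - 8*x^2 + 21*x - 18 = (x - 3)^2*(x - 2)

Eigenvalues and multiplicities (the geometric multiplicity of λ is n − rank(A − λI), which equals the number of Jordan blocks for λ):
  λ = 2: algebraic multiplicity = 1, geometric multiplicity = 1
  λ = 3: algebraic multiplicity = 2, geometric multiplicity = 2

Determining the block sizes for each eigenvalue:
  λ = 2: one block (gm = 1), so the single block has size am = 1 → block sizes [1]
  λ = 3: gm = am = 2, so every block has size 1 → block sizes [1, 1]

Assembling the blocks gives a Jordan form
J =
  [2, 0, 0]
  [0, 3, 0]
  [0, 0, 3]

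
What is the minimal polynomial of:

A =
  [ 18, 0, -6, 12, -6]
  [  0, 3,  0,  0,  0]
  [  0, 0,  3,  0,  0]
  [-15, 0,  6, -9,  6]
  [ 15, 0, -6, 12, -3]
x^2 - 3*x

The characteristic polynomial is χ_A(x) = x*(x - 3)^4, so the eigenvalues are known. The minimal polynomial is
  m_A(x) = Π_λ (x − λ)^{k_λ}
where k_λ is the size of the *largest* Jordan block for λ (equivalently, the smallest k with (A − λI)^k v = 0 for every generalised eigenvector v of λ).

  λ = 0: largest Jordan block has size 1, contributing (x − 0)
  λ = 3: largest Jordan block has size 1, contributing (x − 3)

So m_A(x) = x*(x - 3) = x^2 - 3*x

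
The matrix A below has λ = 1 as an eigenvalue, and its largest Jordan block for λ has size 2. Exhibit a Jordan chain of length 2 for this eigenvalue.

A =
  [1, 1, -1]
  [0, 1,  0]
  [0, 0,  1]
A Jordan chain for λ = 1 of length 2:
v_1 = (1, 0, 0)ᵀ
v_2 = (0, 1, 0)ᵀ

Let N = A − (1)·I. We want v_2 with N^2 v_2 = 0 but N^1 v_2 ≠ 0; then v_{j-1} := N · v_j for j = 2, …, 2.

Pick v_2 = (0, 1, 0)ᵀ.
Then v_1 = N · v_2 = (1, 0, 0)ᵀ.

Sanity check: (A − (1)·I) v_1 = (0, 0, 0)ᵀ = 0. ✓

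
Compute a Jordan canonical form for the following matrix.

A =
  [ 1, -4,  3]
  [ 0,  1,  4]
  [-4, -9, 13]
J_3(5)

The characteristic polynomial is
  det(x·I − A) = x^3 - 15*x^2 + 75*x - 125 = (x - 5)^3

Eigenvalues and multiplicities (the geometric multiplicity of λ is n − rank(A − λI), which equals the number of Jordan blocks for λ):
  λ = 5: algebraic multiplicity = 3, geometric multiplicity = 1

Determining the block sizes for each eigenvalue:
  λ = 5: one block (gm = 1), so the single block has size am = 3 → block sizes [3]

Assembling the blocks gives a Jordan form
J =
  [5, 1, 0]
  [0, 5, 1]
  [0, 0, 5]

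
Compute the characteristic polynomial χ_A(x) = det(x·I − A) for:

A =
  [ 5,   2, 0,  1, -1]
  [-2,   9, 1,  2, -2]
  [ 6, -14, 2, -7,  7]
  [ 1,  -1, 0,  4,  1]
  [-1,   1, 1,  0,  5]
x^5 - 25*x^4 + 250*x^3 - 1250*x^2 + 3125*x - 3125

Expanding det(x·I − A) (e.g. by cofactor expansion or by noting that A is similar to its Jordan form J, which has the same characteristic polynomial as A) gives
  χ_A(x) = x^5 - 25*x^4 + 250*x^3 - 1250*x^2 + 3125*x - 3125
which factors as (x - 5)^5. The eigenvalues (with algebraic multiplicities) are λ = 5 with multiplicity 5.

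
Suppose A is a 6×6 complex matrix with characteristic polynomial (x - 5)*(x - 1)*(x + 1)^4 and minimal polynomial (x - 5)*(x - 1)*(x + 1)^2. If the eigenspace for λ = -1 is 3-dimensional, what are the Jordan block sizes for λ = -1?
Block sizes for λ = -1: [2, 1, 1]

Step 1 — from the characteristic polynomial, algebraic multiplicity of λ = -1 is 4. From dim ker(A − (-1)·I) = 3, there are exactly 3 Jordan blocks for λ = -1.
Step 2 — from the minimal polynomial, the factor (x + 1)^2 tells us the largest block for λ = -1 has size 2.
Step 3 — with total size 4, 3 blocks, and largest block 2, the block sizes (in nonincreasing order) are [2, 1, 1].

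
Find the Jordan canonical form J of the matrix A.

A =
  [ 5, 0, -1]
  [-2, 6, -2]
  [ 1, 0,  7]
J_2(6) ⊕ J_1(6)

The characteristic polynomial is
  det(x·I − A) = x^3 - 18*x^2 + 108*x - 216 = (x - 6)^3

Eigenvalues and multiplicities (the geometric multiplicity of λ is n − rank(A − λI), which equals the number of Jordan blocks for λ):
  λ = 6: algebraic multiplicity = 3, geometric multiplicity = 2

Determining the block sizes for each eigenvalue:
  λ = 6: 2 blocks summing to 3 forces exactly one block of size 2 and the rest size 1 → block sizes [2, 1]

Assembling the blocks gives a Jordan form
J =
  [6, 1, 0]
  [0, 6, 0]
  [0, 0, 6]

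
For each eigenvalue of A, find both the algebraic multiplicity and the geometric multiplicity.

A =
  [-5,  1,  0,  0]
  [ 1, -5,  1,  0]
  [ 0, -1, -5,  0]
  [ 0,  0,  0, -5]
λ = -5: alg = 4, geom = 2

Step 1 — factor the characteristic polynomial to read off the algebraic multiplicities:
  χ_A(x) = (x + 5)^4

Step 2 — compute geometric multiplicities via the rank-nullity identity g(λ) = n − rank(A − λI):
  rank(A − (-5)·I) = 2, so dim ker(A − (-5)·I) = n − 2 = 2

Summary:
  λ = -5: algebraic multiplicity = 4, geometric multiplicity = 2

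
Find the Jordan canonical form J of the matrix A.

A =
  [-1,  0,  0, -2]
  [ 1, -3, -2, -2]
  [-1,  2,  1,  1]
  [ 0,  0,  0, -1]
J_2(-1) ⊕ J_2(-1)

The characteristic polynomial is
  det(x·I − A) = x^4 + 4*x^3 + 6*x^2 + 4*x + 1 = (x + 1)^4

Eigenvalues and multiplicities (the geometric multiplicity of λ is n − rank(A − λI), which equals the number of Jordan blocks for λ):
  λ = -1: algebraic multiplicity = 4, geometric multiplicity = 2

Determining the block sizes for each eigenvalue:
  λ = -1: with am = 4 and gm = 2, the partition is not yet determined (e.g. several partitions of 4 into 2 parts exist). Let N = A − (-1)·I. Computing rank(N^1) = 2, rank(N^2) = 0; the number of blocks of size ≥ j is rank(N^{j−1}) − rank(N^j), giving [2, 2]. So we have 2 block(s) of size 2 → block sizes [2, 2]

Assembling the blocks gives a Jordan form
J =
  [-1,  1,  0,  0]
  [ 0, -1,  0,  0]
  [ 0,  0, -1,  1]
  [ 0,  0,  0, -1]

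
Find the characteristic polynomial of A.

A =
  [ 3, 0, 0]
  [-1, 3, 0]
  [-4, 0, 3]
x^3 - 9*x^2 + 27*x - 27

Expanding det(x·I − A) (e.g. by cofactor expansion or by noting that A is similar to its Jordan form J, which has the same characteristic polynomial as A) gives
  χ_A(x) = x^3 - 9*x^2 + 27*x - 27
which factors as (x - 3)^3. The eigenvalues (with algebraic multiplicities) are λ = 3 with multiplicity 3.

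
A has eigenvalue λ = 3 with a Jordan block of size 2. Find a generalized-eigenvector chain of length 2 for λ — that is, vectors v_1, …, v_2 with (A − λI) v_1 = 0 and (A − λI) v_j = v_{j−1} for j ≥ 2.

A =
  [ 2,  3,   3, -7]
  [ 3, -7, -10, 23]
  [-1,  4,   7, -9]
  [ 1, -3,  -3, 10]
A Jordan chain for λ = 3 of length 2:
v_1 = (-1, 3, -1, 1)ᵀ
v_2 = (1, 0, 0, 0)ᵀ

Let N = A − (3)·I. We want v_2 with N^2 v_2 = 0 but N^1 v_2 ≠ 0; then v_{j-1} := N · v_j for j = 2, …, 2.

Pick v_2 = (1, 0, 0, 0)ᵀ.
Then v_1 = N · v_2 = (-1, 3, -1, 1)ᵀ.

Sanity check: (A − (3)·I) v_1 = (0, 0, 0, 0)ᵀ = 0. ✓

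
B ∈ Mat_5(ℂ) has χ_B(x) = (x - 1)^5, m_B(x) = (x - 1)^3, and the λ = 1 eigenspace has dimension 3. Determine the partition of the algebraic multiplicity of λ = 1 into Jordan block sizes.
Block sizes for λ = 1: [3, 1, 1]

Step 1 — from the characteristic polynomial, algebraic multiplicity of λ = 1 is 5. From dim ker(B − (1)·I) = 3, there are exactly 3 Jordan blocks for λ = 1.
Step 2 — from the minimal polynomial, the factor (x − 1)^3 tells us the largest block for λ = 1 has size 3.
Step 3 — with total size 5, 3 blocks, and largest block 3, the block sizes (in nonincreasing order) are [3, 1, 1].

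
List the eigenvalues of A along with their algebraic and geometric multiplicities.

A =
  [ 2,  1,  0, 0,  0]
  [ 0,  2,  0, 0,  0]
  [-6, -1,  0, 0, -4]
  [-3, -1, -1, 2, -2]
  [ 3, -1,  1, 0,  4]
λ = 2: alg = 5, geom = 3

Step 1 — factor the characteristic polynomial to read off the algebraic multiplicities:
  χ_A(x) = (x - 2)^5

Step 2 — compute geometric multiplicities via the rank-nullity identity g(λ) = n − rank(A − λI):
  rank(A − (2)·I) = 2, so dim ker(A − (2)·I) = n − 2 = 3

Summary:
  λ = 2: algebraic multiplicity = 5, geometric multiplicity = 3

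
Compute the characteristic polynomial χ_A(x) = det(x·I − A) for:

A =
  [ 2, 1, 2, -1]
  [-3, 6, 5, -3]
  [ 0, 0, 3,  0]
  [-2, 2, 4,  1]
x^4 - 12*x^3 + 54*x^2 - 108*x + 81

Expanding det(x·I − A) (e.g. by cofactor expansion or by noting that A is similar to its Jordan form J, which has the same characteristic polynomial as A) gives
  χ_A(x) = x^4 - 12*x^3 + 54*x^2 - 108*x + 81
which factors as (x - 3)^4. The eigenvalues (with algebraic multiplicities) are λ = 3 with multiplicity 4.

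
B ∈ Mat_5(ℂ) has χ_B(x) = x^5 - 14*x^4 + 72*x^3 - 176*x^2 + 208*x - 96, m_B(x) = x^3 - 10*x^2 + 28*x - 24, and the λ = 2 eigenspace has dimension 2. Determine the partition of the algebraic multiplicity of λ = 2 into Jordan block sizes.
Block sizes for λ = 2: [2, 2]

Step 1 — from the characteristic polynomial, algebraic multiplicity of λ = 2 is 4. From dim ker(B − (2)·I) = 2, there are exactly 2 Jordan blocks for λ = 2.
Step 2 — from the minimal polynomial, the factor (x − 2)^2 tells us the largest block for λ = 2 has size 2.
Step 3 — with total size 4, 2 blocks, and largest block 2, the block sizes (in nonincreasing order) are [2, 2].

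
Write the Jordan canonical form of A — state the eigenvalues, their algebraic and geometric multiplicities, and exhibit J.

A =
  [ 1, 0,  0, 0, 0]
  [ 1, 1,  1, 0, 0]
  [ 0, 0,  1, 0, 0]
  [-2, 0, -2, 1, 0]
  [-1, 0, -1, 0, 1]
J_2(1) ⊕ J_1(1) ⊕ J_1(1) ⊕ J_1(1)

The characteristic polynomial is
  det(x·I − A) = x^5 - 5*x^4 + 10*x^3 - 10*x^2 + 5*x - 1 = (x - 1)^5

Eigenvalues and multiplicities (the geometric multiplicity of λ is n − rank(A − λI), which equals the number of Jordan blocks for λ):
  λ = 1: algebraic multiplicity = 5, geometric multiplicity = 4

Determining the block sizes for each eigenvalue:
  λ = 1: 4 blocks summing to 5 forces exactly one block of size 2 and the rest size 1 → block sizes [2, 1, 1, 1]

Assembling the blocks gives a Jordan form
J =
  [1, 1, 0, 0, 0]
  [0, 1, 0, 0, 0]
  [0, 0, 1, 0, 0]
  [0, 0, 0, 1, 0]
  [0, 0, 0, 0, 1]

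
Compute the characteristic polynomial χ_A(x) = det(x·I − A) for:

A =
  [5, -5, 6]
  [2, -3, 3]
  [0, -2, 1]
x^3 - 3*x^2 + 3*x - 1

Expanding det(x·I − A) (e.g. by cofactor expansion or by noting that A is similar to its Jordan form J, which has the same characteristic polynomial as A) gives
  χ_A(x) = x^3 - 3*x^2 + 3*x - 1
which factors as (x - 1)^3. The eigenvalues (with algebraic multiplicities) are λ = 1 with multiplicity 3.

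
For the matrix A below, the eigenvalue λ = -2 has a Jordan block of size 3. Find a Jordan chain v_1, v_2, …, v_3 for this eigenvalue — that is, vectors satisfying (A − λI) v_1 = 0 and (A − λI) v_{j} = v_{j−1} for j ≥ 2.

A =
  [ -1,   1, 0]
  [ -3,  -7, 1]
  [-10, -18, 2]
A Jordan chain for λ = -2 of length 3:
v_1 = (-2, 2, 4)ᵀ
v_2 = (1, -3, -10)ᵀ
v_3 = (1, 0, 0)ᵀ

Let N = A − (-2)·I. We want v_3 with N^3 v_3 = 0 but N^2 v_3 ≠ 0; then v_{j-1} := N · v_j for j = 3, …, 2.

Pick v_3 = (1, 0, 0)ᵀ.
Then v_2 = N · v_3 = (1, -3, -10)ᵀ.
Then v_1 = N · v_2 = (-2, 2, 4)ᵀ.

Sanity check: (A − (-2)·I) v_1 = (0, 0, 0)ᵀ = 0. ✓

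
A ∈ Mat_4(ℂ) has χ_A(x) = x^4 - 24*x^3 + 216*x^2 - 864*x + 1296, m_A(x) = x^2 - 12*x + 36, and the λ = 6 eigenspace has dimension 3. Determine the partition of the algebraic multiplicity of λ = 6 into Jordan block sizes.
Block sizes for λ = 6: [2, 1, 1]

Step 1 — from the characteristic polynomial, algebraic multiplicity of λ = 6 is 4. From dim ker(A − (6)·I) = 3, there are exactly 3 Jordan blocks for λ = 6.
Step 2 — from the minimal polynomial, the factor (x − 6)^2 tells us the largest block for λ = 6 has size 2.
Step 3 — with total size 4, 3 blocks, and largest block 2, the block sizes (in nonincreasing order) are [2, 1, 1].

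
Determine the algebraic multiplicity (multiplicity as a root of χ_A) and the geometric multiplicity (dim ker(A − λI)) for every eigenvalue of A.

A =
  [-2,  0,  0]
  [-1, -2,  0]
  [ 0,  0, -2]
λ = -2: alg = 3, geom = 2

Step 1 — factor the characteristic polynomial to read off the algebraic multiplicities:
  χ_A(x) = (x + 2)^3

Step 2 — compute geometric multiplicities via the rank-nullity identity g(λ) = n − rank(A − λI):
  rank(A − (-2)·I) = 1, so dim ker(A − (-2)·I) = n − 1 = 2

Summary:
  λ = -2: algebraic multiplicity = 3, geometric multiplicity = 2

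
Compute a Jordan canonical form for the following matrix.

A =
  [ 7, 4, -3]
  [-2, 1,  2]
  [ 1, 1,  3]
J_1(3) ⊕ J_2(4)

The characteristic polynomial is
  det(x·I − A) = x^3 - 11*x^2 + 40*x - 48 = (x - 4)^2*(x - 3)

Eigenvalues and multiplicities (the geometric multiplicity of λ is n − rank(A − λI), which equals the number of Jordan blocks for λ):
  λ = 3: algebraic multiplicity = 1, geometric multiplicity = 1
  λ = 4: algebraic multiplicity = 2, geometric multiplicity = 1

Determining the block sizes for each eigenvalue:
  λ = 3: one block (gm = 1), so the single block has size am = 1 → block sizes [1]
  λ = 4: one block (gm = 1), so the single block has size am = 2 → block sizes [2]

Assembling the blocks gives a Jordan form
J =
  [3, 0, 0]
  [0, 4, 1]
  [0, 0, 4]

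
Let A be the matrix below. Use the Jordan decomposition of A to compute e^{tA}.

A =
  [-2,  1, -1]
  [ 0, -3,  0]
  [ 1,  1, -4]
e^{tA} =
  [t*exp(-3*t) + exp(-3*t), t*exp(-3*t), -t*exp(-3*t)]
  [0, exp(-3*t), 0]
  [t*exp(-3*t), t*exp(-3*t), -t*exp(-3*t) + exp(-3*t)]

Strategy: write A = P · J · P⁻¹ where J is a Jordan canonical form, so e^{tA} = P · e^{tJ} · P⁻¹, and e^{tJ} can be computed block-by-block.

A has Jordan form
J =
  [-3,  1,  0]
  [ 0, -3,  0]
  [ 0,  0, -3]
(up to reordering of blocks).

Per-block formulas:
  For a 1×1 block at λ = -3: exp(t · [-3]) = [e^(-3t)].
  For a 2×2 Jordan block J_2(-3): exp(t · J_2(-3)) = e^(-3t)·(I + t·N), where N is the 2×2 nilpotent shift.

After assembling e^{tJ} and conjugating by P, we get:

e^{tA} =
  [t*exp(-3*t) + exp(-3*t), t*exp(-3*t), -t*exp(-3*t)]
  [0, exp(-3*t), 0]
  [t*exp(-3*t), t*exp(-3*t), -t*exp(-3*t) + exp(-3*t)]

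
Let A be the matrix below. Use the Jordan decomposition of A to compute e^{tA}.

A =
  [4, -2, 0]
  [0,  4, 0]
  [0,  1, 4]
e^{tA} =
  [exp(4*t), -2*t*exp(4*t), 0]
  [0, exp(4*t), 0]
  [0, t*exp(4*t), exp(4*t)]

Strategy: write A = P · J · P⁻¹ where J is a Jordan canonical form, so e^{tA} = P · e^{tJ} · P⁻¹, and e^{tJ} can be computed block-by-block.

A has Jordan form
J =
  [4, 1, 0]
  [0, 4, 0]
  [0, 0, 4]
(up to reordering of blocks).

Per-block formulas:
  For a 2×2 Jordan block J_2(4): exp(t · J_2(4)) = e^(4t)·(I + t·N), where N is the 2×2 nilpotent shift.
  For a 1×1 block at λ = 4: exp(t · [4]) = [e^(4t)].

After assembling e^{tJ} and conjugating by P, we get:

e^{tA} =
  [exp(4*t), -2*t*exp(4*t), 0]
  [0, exp(4*t), 0]
  [0, t*exp(4*t), exp(4*t)]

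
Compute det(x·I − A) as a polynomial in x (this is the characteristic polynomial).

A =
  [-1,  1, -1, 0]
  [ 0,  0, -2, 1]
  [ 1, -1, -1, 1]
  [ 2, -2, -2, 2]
x^4

Expanding det(x·I − A) (e.g. by cofactor expansion or by noting that A is similar to its Jordan form J, which has the same characteristic polynomial as A) gives
  χ_A(x) = x^4
which factors as x^4. The eigenvalues (with algebraic multiplicities) are λ = 0 with multiplicity 4.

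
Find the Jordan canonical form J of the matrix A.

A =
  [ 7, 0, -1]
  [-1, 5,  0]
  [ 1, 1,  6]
J_3(6)

The characteristic polynomial is
  det(x·I − A) = x^3 - 18*x^2 + 108*x - 216 = (x - 6)^3

Eigenvalues and multiplicities (the geometric multiplicity of λ is n − rank(A − λI), which equals the number of Jordan blocks for λ):
  λ = 6: algebraic multiplicity = 3, geometric multiplicity = 1

Determining the block sizes for each eigenvalue:
  λ = 6: one block (gm = 1), so the single block has size am = 3 → block sizes [3]

Assembling the blocks gives a Jordan form
J =
  [6, 1, 0]
  [0, 6, 1]
  [0, 0, 6]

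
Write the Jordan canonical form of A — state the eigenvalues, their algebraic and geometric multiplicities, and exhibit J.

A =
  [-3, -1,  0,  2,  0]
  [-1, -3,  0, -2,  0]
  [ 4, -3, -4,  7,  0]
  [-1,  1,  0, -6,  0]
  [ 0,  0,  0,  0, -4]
J_2(-4) ⊕ J_2(-4) ⊕ J_1(-4)

The characteristic polynomial is
  det(x·I − A) = x^5 + 20*x^4 + 160*x^3 + 640*x^2 + 1280*x + 1024 = (x + 4)^5

Eigenvalues and multiplicities (the geometric multiplicity of λ is n − rank(A − λI), which equals the number of Jordan blocks for λ):
  λ = -4: algebraic multiplicity = 5, geometric multiplicity = 3

Determining the block sizes for each eigenvalue:
  λ = -4: with am = 5 and gm = 3, the partition is not yet determined (e.g. several partitions of 5 into 3 parts exist). Let N = A − (-4)·I. Computing rank(N^1) = 2, rank(N^2) = 0; the number of blocks of size ≥ j is rank(N^{j−1}) − rank(N^j), giving [3, 2]. So we have 2 block(s) of size 2, 1 block(s) of size 1 → block sizes [2, 2, 1]

Assembling the blocks gives a Jordan form
J =
  [-4,  1,  0,  0,  0]
  [ 0, -4,  0,  0,  0]
  [ 0,  0, -4,  1,  0]
  [ 0,  0,  0, -4,  0]
  [ 0,  0,  0,  0, -4]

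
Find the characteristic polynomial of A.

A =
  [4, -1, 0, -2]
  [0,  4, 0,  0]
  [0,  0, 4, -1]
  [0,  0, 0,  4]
x^4 - 16*x^3 + 96*x^2 - 256*x + 256

Expanding det(x·I − A) (e.g. by cofactor expansion or by noting that A is similar to its Jordan form J, which has the same characteristic polynomial as A) gives
  χ_A(x) = x^4 - 16*x^3 + 96*x^2 - 256*x + 256
which factors as (x - 4)^4. The eigenvalues (with algebraic multiplicities) are λ = 4 with multiplicity 4.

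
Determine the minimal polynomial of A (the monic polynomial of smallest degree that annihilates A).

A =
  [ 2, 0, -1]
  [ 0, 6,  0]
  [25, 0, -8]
x^3 - 27*x - 54

The characteristic polynomial is χ_A(x) = (x - 6)*(x + 3)^2, so the eigenvalues are known. The minimal polynomial is
  m_A(x) = Π_λ (x − λ)^{k_λ}
where k_λ is the size of the *largest* Jordan block for λ (equivalently, the smallest k with (A − λI)^k v = 0 for every generalised eigenvector v of λ).

  λ = -3: largest Jordan block has size 2, contributing (x + 3)^2
  λ = 6: largest Jordan block has size 1, contributing (x − 6)

So m_A(x) = (x - 6)*(x + 3)^2 = x^3 - 27*x - 54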